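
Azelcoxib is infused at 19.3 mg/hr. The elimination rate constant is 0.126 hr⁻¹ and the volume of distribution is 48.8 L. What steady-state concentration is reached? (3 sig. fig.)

3.14 mg/L

CL = k · V = 0.126 × 48.8 = 6.149 L/hr
Css = rate / CL = 19.3 / 6.149 ≈ 3.14 mg/L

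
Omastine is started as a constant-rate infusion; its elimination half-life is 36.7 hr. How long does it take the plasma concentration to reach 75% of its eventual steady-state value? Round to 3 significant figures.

73.4 hours

k = ln 2 / 36.7 = 0.01889 hr⁻¹
f = 1 − e^(−kt)  ⇒  t = −ln(1 − f) / k
t = −ln(1 − 0.75) / 0.01889 = 1.386 / 0.01889 ≈ 73.4 hours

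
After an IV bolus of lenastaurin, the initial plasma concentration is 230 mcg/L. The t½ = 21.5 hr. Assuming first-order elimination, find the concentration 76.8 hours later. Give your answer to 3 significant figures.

k = ln 2 / 21.5 = 0.03224 hr⁻¹
76.8 hr is 3.572 half-lives, so C = 230 × (1/2)^3.572 = 230 × 0.08408 ≈ 19.3 mcg/L

19.3 mcg/L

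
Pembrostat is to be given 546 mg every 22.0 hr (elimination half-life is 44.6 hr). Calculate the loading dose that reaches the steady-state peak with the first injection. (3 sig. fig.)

1890 mg

k = ln 2 / 44.6 = 0.01554 hr⁻¹
Accumulation ratio R = 1 / (1 − e^(−kτ)) = 1 / (1 − e^(−0.01554×22.0)) = 1 / (1 − 0.7104) = 3.453
Loading dose = maintenance dose × R = 546 × 3.453 ≈ 1890 mg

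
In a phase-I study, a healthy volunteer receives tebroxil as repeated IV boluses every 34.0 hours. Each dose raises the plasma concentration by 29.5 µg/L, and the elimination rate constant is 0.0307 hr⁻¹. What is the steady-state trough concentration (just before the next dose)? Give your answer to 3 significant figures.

Fraction remaining after one interval: e^(−kτ) = e^(−0.03070 × 34.0) = 0.3521
R = 1 / (1 − 0.3521) = 1.543
Css,max = 29.5 × 1.543 = 45.53 µg/L
Css,min = Css,max × e^(−kτ) = 45.53 × 0.3521 ≈ 16.0 µg/L

16.0 µg/L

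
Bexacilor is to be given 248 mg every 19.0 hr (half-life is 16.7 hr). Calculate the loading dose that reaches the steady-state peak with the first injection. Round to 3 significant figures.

455 mg

k = ln 2 / 16.7 = 0.04151 hr⁻¹
Accumulation ratio R = 1 / (1 − e^(−kτ)) = 1 / (1 − e^(−0.04151×19.0)) = 1 / (1 − 0.4545) = 1.833
Loading dose = maintenance dose × R = 248 × 1.833 ≈ 455 mg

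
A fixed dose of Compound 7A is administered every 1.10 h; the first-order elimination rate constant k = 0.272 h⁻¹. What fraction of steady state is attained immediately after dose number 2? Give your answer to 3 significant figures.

f_n = 1 − e^(−nkτ) = 1 − e^(−2 × 0.2720 × 1.10) = 1 − e^(−0.5984) = 1 − 0.5497 ≈ 0.450

0.450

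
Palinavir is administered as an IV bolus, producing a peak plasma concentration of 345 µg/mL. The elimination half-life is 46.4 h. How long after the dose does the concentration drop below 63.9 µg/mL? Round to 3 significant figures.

k = ln 2 / 46.4 = 0.01494 h⁻¹
C(t) = C₀ e^(−kt)  ⇒  t = ln(C₀/C) / k
t = ln(345/63.9) / 0.01494 = 1.686 / 0.01494 ≈ 113 hours

113 hours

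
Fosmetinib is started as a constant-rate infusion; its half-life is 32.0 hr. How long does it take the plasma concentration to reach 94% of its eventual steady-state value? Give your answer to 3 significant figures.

k = ln 2 / 32.0 = 0.02166 hr⁻¹
f = 1 − e^(−kt)  ⇒  t = −ln(1 − f) / k
t = −ln(1 − 0.94) / 0.02166 = 2.813 / 0.02166 ≈ 130 hours

130 hours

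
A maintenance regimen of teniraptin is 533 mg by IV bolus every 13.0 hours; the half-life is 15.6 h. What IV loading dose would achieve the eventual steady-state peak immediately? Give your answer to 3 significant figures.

k = ln 2 / 15.6 = 0.04443 h⁻¹
Accumulation ratio R = 1 / (1 − e^(−kτ)) = 1 / (1 − e^(−0.04443×13.0)) = 1 / (1 − 0.5612) = 2.279
Loading dose = maintenance dose × R = 533 × 2.279 ≈ 1210 mg

1210 mg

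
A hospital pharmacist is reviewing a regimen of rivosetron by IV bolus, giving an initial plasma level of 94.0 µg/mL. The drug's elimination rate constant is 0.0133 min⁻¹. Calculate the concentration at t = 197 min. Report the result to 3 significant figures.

C(t) = C₀ e^(−kt) = 94.0 × e^(−0.01330 × 197) = 94.0 × e^(−2.620) = 94.0 × 0.07280 ≈ 6.84 µg/mL

6.84 µg/mL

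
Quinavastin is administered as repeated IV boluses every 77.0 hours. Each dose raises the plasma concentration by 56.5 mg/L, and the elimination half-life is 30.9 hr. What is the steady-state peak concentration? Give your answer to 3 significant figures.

68.7 mg/L

k = ln 2 / 30.9 = 0.02243 hr⁻¹
Fraction remaining after one interval: e^(−kτ) = e^(−0.02243 × 77.0) = 0.1778
R = 1 / (1 − 0.1778) = 1.216
Css,max = 56.5 × 1.216 ≈ 68.7 mg/L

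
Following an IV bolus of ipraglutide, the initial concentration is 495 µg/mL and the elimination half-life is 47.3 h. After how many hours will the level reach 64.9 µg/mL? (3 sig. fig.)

139 hours

k = ln 2 / 47.3 = 0.01465 h⁻¹
C(t) = C₀ e^(−kt)  ⇒  t = ln(C₀/C) / k
t = ln(495/64.9) / 0.01465 = 2.032 / 0.01465 ≈ 139 hours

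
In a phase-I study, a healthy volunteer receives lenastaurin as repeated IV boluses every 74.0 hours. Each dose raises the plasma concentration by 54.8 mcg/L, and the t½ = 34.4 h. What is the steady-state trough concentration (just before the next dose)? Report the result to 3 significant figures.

k = ln 2 / 34.4 = 0.02015 h⁻¹
Fraction remaining after one interval: e^(−kτ) = e^(−0.02015 × 74.0) = 0.2251
R = 1 / (1 − 0.2251) = 1.291
Css,max = 54.8 × 1.291 = 70.72 mcg/L
Css,min = Css,max × e^(−kτ) = 70.72 × 0.2251 ≈ 15.9 mcg/L

15.9 mcg/L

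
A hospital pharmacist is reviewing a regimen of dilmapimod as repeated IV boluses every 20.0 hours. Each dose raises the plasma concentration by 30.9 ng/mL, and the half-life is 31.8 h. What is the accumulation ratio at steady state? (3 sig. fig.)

k = ln 2 / 31.8 = 0.02180 h⁻¹
Fraction remaining after one interval: e^(−kτ) = e^(−0.02180 × 20.0) = 0.6467
R = 1 / (1 − 0.6467) = 1 / 0.3533 ≈ 2.83

2.83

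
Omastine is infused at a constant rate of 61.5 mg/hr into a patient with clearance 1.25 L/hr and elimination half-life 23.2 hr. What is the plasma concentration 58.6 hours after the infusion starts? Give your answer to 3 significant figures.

40.7 µg/mL

Css = rate / CL = 61.5 / 1.25 = 49.20 µg/mL
k = ln 2 / 23.2 = 0.02988 hr⁻¹
C(t) = Css (1 − e^(−kt)) = 49.20 × (1 − e^(−1.751)) = 49.20 × 0.8264 ≈ 40.7 µg/mL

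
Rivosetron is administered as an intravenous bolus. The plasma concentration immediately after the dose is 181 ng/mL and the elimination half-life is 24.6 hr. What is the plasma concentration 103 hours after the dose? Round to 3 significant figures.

9.94 ng/mL

k = ln 2 / 24.6 = 0.02818 hr⁻¹
C(t) = C₀ e^(−kt) = 181 × e^(−0.02818 × 103) = 181 × e^(−2.902) = 181 × 0.05490 ≈ 9.94 ng/mL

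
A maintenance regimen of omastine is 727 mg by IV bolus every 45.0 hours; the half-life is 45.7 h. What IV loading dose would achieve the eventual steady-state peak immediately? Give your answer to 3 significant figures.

k = ln 2 / 45.7 = 0.01517 h⁻¹
Accumulation ratio R = 1 / (1 − e^(−kτ)) = 1 / (1 − e^(−0.01517×45.0)) = 1 / (1 − 0.5053) = 2.022
Loading dose = maintenance dose × R = 727 × 2.022 ≈ 1470 mg

1470 mg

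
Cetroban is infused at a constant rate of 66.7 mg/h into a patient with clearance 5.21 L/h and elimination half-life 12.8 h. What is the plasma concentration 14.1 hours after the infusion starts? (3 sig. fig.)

6.84 µg/mL

Css = rate / CL = 66.7 / 5.21 = 12.80 µg/mL
k = ln 2 / 12.8 = 0.05415 h⁻¹
C(t) = Css (1 − e^(−kt)) = 12.80 × (1 − e^(−0.7635)) = 12.80 × 0.5340 ≈ 6.84 µg/mL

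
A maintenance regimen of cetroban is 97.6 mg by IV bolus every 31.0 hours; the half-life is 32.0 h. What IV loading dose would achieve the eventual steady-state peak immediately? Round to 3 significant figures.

200 mg

k = ln 2 / 32.0 = 0.02166 h⁻¹
Accumulation ratio R = 1 / (1 − e^(−kτ)) = 1 / (1 − e^(−0.02166×31.0)) = 1 / (1 − 0.5109) = 2.045
Loading dose = maintenance dose × R = 97.6 × 2.045 ≈ 200 mg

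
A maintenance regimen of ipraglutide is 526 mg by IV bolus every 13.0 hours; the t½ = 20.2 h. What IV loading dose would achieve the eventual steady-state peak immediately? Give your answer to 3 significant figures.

k = ln 2 / 20.2 = 0.03431 h⁻¹
Accumulation ratio R = 1 / (1 − e^(−kτ)) = 1 / (1 − e^(−0.03431×13.0)) = 1 / (1 − 0.6401) = 2.779
Loading dose = maintenance dose × R = 526 × 2.779 ≈ 1460 mg

1460 mg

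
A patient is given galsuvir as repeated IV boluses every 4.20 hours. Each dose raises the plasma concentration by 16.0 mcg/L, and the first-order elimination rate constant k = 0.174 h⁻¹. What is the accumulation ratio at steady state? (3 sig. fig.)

1.93

Fraction remaining after one interval: e^(−kτ) = e^(−0.1740 × 4.20) = 0.4815
R = 1 / (1 − 0.4815) = 1 / 0.5185 ≈ 1.93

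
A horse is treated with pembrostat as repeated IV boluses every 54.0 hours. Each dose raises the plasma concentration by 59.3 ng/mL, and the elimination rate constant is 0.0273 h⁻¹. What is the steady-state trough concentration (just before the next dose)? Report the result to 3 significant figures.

17.6 ng/mL

Fraction remaining after one interval: e^(−kτ) = e^(−0.02730 × 54.0) = 0.2290
R = 1 / (1 − 0.2290) = 1.297
Css,max = 59.3 × 1.297 = 76.91 ng/mL
Css,min = Css,max × e^(−kτ) = 76.91 × 0.2290 ≈ 17.6 ng/mL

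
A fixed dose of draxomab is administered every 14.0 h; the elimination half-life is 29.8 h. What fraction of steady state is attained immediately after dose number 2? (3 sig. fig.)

0.479

k = ln 2 / 29.8 = 0.02326 h⁻¹
f_n = 1 − e^(−nkτ) = 1 − e^(−2 × 0.02326 × 14.0) = 1 − e^(−0.6513) = 1 − 0.5214 ≈ 0.479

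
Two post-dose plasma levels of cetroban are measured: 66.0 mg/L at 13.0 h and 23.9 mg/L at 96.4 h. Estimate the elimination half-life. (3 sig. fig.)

k = ln(C₁/C₂) / (t₂ − t₁) = ln(66.0/23.9) / (96.4 − 13.0)
  = 1.016 / 83.40 = 0.01218 h⁻¹
t½ = ln 2 / k = ln 2 / 0.01218 ≈ 56.9 hours

56.9 hours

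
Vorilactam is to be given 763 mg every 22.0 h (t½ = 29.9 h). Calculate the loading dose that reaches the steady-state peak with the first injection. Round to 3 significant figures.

1910 mg

k = ln 2 / 29.9 = 0.02318 h⁻¹
Accumulation ratio R = 1 / (1 − e^(−kτ)) = 1 / (1 − e^(−0.02318×22.0)) = 1 / (1 − 0.6005) = 2.503
Loading dose = maintenance dose × R = 763 × 2.503 ≈ 1910 mg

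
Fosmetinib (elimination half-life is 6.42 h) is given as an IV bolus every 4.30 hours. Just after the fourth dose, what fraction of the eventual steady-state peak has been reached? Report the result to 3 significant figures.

0.844

k = ln 2 / 6.42 = 0.1080 h⁻¹
f_n = 1 − e^(−nkτ) = 1 − e^(−4 × 0.1080 × 4.30) = 1 − e^(−1.857) = 1 − 0.1561 ≈ 0.844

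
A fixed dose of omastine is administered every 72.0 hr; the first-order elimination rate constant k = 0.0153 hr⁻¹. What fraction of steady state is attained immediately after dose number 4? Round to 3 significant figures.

f_n = 1 − e^(−nkτ) = 1 − e^(−4 × 0.01530 × 72.0) = 1 − e^(−4.406) = 1 − 0.01220 ≈ 0.988

0.988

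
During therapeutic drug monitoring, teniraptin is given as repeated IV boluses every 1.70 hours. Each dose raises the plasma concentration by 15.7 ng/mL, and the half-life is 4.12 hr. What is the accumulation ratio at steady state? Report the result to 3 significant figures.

k = ln 2 / 4.12 = 0.1682 hr⁻¹
Fraction remaining after one interval: e^(−kτ) = e^(−0.1682 × 1.70) = 0.7513
R = 1 / (1 − 0.7513) = 1 / 0.2487 ≈ 4.02

4.02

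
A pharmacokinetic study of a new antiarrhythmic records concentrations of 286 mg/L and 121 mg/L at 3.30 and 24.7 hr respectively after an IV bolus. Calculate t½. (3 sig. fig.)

k = ln(C₁/C₂) / (t₂ − t₁) = ln(286/121) / (24.7 − 3.30)
  = 0.8602 / 21.40 = 0.04020 hr⁻¹
t½ = ln 2 / k = ln 2 / 0.04020 ≈ 17.2 hours

17.2 hours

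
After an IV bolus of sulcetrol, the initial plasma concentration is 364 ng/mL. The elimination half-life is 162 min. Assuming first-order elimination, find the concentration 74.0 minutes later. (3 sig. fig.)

k = ln 2 / 162 = 0.004279 min⁻¹
74.0 min is 0.4568 half-lives, so C = 364 × (1/2)^0.4568 = 364 × 0.7286 ≈ 265 ng/mL

265 ng/mL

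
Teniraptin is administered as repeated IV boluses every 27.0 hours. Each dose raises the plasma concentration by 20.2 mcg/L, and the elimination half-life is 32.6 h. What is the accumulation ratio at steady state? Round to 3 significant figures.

2.29

k = ln 2 / 32.6 = 0.02126 h⁻¹
Fraction remaining after one interval: e^(−kτ) = e^(−0.02126 × 27.0) = 0.5632
R = 1 / (1 − 0.5632) = 1 / 0.4368 ≈ 2.29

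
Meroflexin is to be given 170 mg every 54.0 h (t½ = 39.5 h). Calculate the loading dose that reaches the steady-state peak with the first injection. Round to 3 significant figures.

278 mg

k = ln 2 / 39.5 = 0.01755 h⁻¹
Accumulation ratio R = 1 / (1 − e^(−kτ)) = 1 / (1 − e^(−0.01755×54.0)) = 1 / (1 − 0.3877) = 1.633
Loading dose = maintenance dose × R = 170 × 1.633 ≈ 278 mg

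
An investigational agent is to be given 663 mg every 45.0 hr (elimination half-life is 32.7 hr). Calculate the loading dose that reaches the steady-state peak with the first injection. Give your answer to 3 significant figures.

1080 mg

k = ln 2 / 32.7 = 0.02120 hr⁻¹
Accumulation ratio R = 1 / (1 − e^(−kτ)) = 1 / (1 − e^(−0.02120×45.0)) = 1 / (1 − 0.3852) = 1.627
Loading dose = maintenance dose × R = 663 × 1.627 ≈ 1080 mg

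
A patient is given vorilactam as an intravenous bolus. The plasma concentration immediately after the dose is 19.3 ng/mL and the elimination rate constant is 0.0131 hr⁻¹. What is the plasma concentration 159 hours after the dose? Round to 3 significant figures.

C(t) = C₀ e^(−kt) = 19.3 × e^(−0.01310 × 159) = 19.3 × e^(−2.083) = 19.3 × 0.1246 ≈ 2.40 ng/mL

2.40 ng/mL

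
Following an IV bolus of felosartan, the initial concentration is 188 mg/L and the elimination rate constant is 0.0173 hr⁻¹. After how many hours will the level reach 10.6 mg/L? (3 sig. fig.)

C(t) = C₀ e^(−kt)  ⇒  t = ln(C₀/C) / k
t = ln(188/10.6) / 0.01730 = 2.876 / 0.01730 ≈ 166 hours

166 hours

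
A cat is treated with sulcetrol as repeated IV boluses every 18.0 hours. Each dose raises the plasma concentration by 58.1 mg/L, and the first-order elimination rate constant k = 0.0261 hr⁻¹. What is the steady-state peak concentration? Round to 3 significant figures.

155 mg/L

Fraction remaining after one interval: e^(−kτ) = e^(−0.02610 × 18.0) = 0.6251
R = 1 / (1 − 0.6251) = 2.668
Css,max = 58.1 × 2.668 ≈ 155 mg/L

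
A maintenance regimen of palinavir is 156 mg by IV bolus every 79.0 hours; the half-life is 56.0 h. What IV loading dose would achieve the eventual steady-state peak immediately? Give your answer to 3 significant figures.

250 mg

k = ln 2 / 56.0 = 0.01238 h⁻¹
Accumulation ratio R = 1 / (1 − e^(−kτ)) = 1 / (1 − e^(−0.01238×79.0)) = 1 / (1 − 0.3761) = 1.603
Loading dose = maintenance dose × R = 156 × 1.603 ≈ 250 mg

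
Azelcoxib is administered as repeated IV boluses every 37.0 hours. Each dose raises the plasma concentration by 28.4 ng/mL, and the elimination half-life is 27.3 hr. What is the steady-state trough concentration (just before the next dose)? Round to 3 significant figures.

k = ln 2 / 27.3 = 0.02539 hr⁻¹
Fraction remaining after one interval: e^(−kτ) = e^(−0.02539 × 37.0) = 0.3909
R = 1 / (1 − 0.3909) = 1.642
Css,max = 28.4 × 1.642 = 46.62 ng/mL
Css,min = Css,max × e^(−kτ) = 46.62 × 0.3909 ≈ 18.2 ng/mL

18.2 ng/mL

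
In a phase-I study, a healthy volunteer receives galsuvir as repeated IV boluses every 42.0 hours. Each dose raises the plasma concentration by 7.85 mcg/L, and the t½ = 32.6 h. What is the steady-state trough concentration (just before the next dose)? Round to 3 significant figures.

5.44 mcg/L

k = ln 2 / 32.6 = 0.02126 h⁻¹
Fraction remaining after one interval: e^(−kτ) = e^(−0.02126 × 42.0) = 0.4094
R = 1 / (1 − 0.4094) = 1.693
Css,max = 7.85 × 1.693 = 13.29 mcg/L
Css,min = Css,max × e^(−kτ) = 13.29 × 0.4094 ≈ 5.44 mcg/L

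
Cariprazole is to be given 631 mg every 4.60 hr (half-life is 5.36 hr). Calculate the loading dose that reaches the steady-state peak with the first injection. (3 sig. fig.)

1410 mg

k = ln 2 / 5.36 = 0.1293 hr⁻¹
Accumulation ratio R = 1 / (1 − e^(−kτ)) = 1 / (1 − e^(−0.1293×4.60)) = 1 / (1 − 0.5516) = 2.230
Loading dose = maintenance dose × R = 631 × 2.230 ≈ 1410 mg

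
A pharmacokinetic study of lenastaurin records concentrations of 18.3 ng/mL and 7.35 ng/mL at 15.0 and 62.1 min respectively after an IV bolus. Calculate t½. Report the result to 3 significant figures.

k = ln(C₁/C₂) / (t₂ − t₁) = ln(18.3/7.35) / (62.1 − 15.0)
  = 0.9122 / 47.10 = 0.01937 min⁻¹
t½ = ln 2 / k = ln 2 / 0.01937 ≈ 35.8 minutes

35.8 minutes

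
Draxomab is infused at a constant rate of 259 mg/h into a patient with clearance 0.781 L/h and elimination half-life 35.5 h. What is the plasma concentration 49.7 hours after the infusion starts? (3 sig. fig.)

Css = rate / CL = 259 / 0.781 = 331.6 µg/mL
k = ln 2 / 35.5 = 0.01953 h⁻¹
C(t) = Css (1 − e^(−kt)) = 331.6 × (1 − e^(−0.9704)) = 331.6 × 0.6211 ≈ 206 µg/mL

206 µg/mL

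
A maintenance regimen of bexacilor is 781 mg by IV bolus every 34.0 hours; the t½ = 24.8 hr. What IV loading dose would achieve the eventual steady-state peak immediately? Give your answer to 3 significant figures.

1270 mg

k = ln 2 / 24.8 = 0.02795 hr⁻¹
Accumulation ratio R = 1 / (1 − e^(−kτ)) = 1 / (1 − e^(−0.02795×34.0)) = 1 / (1 − 0.3866) = 1.630
Loading dose = maintenance dose × R = 781 × 1.630 ≈ 1270 mg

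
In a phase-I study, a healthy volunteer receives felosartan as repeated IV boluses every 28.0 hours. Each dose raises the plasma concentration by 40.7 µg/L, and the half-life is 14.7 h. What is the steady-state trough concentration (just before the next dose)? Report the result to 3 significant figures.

k = ln 2 / 14.7 = 0.04715 h⁻¹
Fraction remaining after one interval: e^(−kτ) = e^(−0.04715 × 28.0) = 0.2671
R = 1 / (1 − 0.2671) = 1.364
Css,max = 40.7 × 1.364 = 55.53 µg/L
Css,min = Css,max × e^(−kτ) = 55.53 × 0.2671 ≈ 14.8 µg/L

14.8 µg/L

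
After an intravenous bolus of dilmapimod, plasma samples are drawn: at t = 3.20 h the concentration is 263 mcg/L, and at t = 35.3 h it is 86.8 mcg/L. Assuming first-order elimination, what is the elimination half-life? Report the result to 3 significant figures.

k = ln(C₁/C₂) / (t₂ − t₁) = ln(263/86.8) / (35.3 − 3.20)
  = 1.109 / 32.10 = 0.03453 h⁻¹
t½ = ln 2 / k = ln 2 / 0.03453 ≈ 20.1 hours

20.1 hours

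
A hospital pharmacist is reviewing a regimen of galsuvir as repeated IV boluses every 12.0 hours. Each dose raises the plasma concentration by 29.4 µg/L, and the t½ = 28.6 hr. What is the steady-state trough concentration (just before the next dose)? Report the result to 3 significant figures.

k = ln 2 / 28.6 = 0.02424 hr⁻¹
Fraction remaining after one interval: e^(−kτ) = e^(−0.02424 × 12.0) = 0.7476
R = 1 / (1 − 0.7476) = 3.963
Css,max = 29.4 × 3.963 = 116.5 µg/L
Css,min = Css,max × e^(−kτ) = 116.5 × 0.7476 ≈ 87.1 µg/L

87.1 µg/L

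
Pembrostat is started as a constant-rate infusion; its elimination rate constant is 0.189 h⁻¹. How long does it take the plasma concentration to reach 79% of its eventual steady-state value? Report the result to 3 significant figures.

8.26 hours

f = 1 − e^(−kt)  ⇒  t = −ln(1 − f) / k
t = −ln(1 − 0.79) / 0.1890 = 1.561 / 0.1890 ≈ 8.26 hours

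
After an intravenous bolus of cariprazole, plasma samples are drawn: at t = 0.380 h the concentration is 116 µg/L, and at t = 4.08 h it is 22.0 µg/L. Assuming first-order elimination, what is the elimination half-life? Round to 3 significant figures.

1.54 hours

k = ln(C₁/C₂) / (t₂ − t₁) = ln(116/22.0) / (4.08 − 0.380)
  = 1.663 / 3.700 = 0.4493 h⁻¹
t½ = ln 2 / k = ln 2 / 0.4493 ≈ 1.54 hours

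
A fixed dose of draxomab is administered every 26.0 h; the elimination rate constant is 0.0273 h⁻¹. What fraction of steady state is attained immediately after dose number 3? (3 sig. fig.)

0.881

f_n = 1 − e^(−nkτ) = 1 − e^(−3 × 0.02730 × 26.0) = 1 − e^(−2.129) = 1 − 0.1189 ≈ 0.881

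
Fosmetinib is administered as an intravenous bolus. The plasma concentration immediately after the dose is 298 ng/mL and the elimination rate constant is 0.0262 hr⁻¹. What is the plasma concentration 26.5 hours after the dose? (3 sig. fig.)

149 ng/mL

C(t) = C₀ e^(−kt) = 298 × e^(−0.02620 × 26.5) = 298 × e^(−0.6943) = 298 × 0.4994 ≈ 149 ng/mL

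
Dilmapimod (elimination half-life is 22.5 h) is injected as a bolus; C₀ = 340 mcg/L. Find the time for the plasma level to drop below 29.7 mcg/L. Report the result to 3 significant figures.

k = ln 2 / 22.5 = 0.03081 h⁻¹
C(t) = C₀ e^(−kt)  ⇒  t = ln(C₀/C) / k
t = ln(340/29.7) / 0.03081 = 2.438 / 0.03081 ≈ 79.1 hours

79.1 hours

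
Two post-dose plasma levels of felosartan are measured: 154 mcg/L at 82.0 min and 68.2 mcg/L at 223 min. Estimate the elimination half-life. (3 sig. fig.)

k = ln(C₁/C₂) / (t₂ − t₁) = ln(154/68.2) / (223 − 82.0)
  = 0.8145 / 141.0 = 0.005777 min⁻¹
t½ = ln 2 / k = ln 2 / 0.005777 ≈ 120 minutes

120 minutes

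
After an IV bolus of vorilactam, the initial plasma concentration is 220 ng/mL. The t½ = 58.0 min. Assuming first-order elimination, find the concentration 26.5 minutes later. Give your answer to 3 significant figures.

160 ng/mL

k = ln 2 / 58.0 = 0.01195 min⁻¹
26.5 min is 0.4569 half-lives, so C = 220 × (1/2)^0.4569 = 220 × 0.7286 ≈ 160 ng/mL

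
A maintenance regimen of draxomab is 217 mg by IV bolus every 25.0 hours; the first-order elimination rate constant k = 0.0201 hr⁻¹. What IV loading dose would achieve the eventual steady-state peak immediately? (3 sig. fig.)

Accumulation ratio R = 1 / (1 − e^(−kτ)) = 1 / (1 − e^(−0.02010×25.0)) = 1 / (1 − 0.6050) = 2.532
Loading dose = maintenance dose × R = 217 × 2.532 ≈ 549 mg

549 mg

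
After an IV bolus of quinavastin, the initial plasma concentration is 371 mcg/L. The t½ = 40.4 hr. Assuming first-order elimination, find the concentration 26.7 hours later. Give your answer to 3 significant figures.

k = ln 2 / 40.4 = 0.01716 hr⁻¹
26.7 hr is 0.6609 half-lives, so C = 371 × (1/2)^0.6609 = 371 × 0.6325 ≈ 235 mcg/L

235 mcg/L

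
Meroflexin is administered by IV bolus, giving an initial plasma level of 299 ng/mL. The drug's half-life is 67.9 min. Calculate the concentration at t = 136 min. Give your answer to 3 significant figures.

74.6 ng/mL

k = ln 2 / 67.9 = 0.01021 min⁻¹
136 min is 2.003 half-lives, so C = 299 × (1/2)^2.003 = 299 × 0.2495 ≈ 74.6 ng/mL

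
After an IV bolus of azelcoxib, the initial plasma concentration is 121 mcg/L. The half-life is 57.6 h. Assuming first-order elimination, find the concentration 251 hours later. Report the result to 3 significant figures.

5.90 mcg/L

k = ln 2 / 57.6 = 0.01203 h⁻¹
251 h is 4.358 half-lives, so C = 121 × (1/2)^4.358 = 121 × 0.04878 ≈ 5.90 mcg/L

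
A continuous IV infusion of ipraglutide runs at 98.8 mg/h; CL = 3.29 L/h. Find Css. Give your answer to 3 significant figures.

Css = infusion rate / CL = 98.8 / 3.29 ≈ 30.0 µg/mL

30.0 µg/mL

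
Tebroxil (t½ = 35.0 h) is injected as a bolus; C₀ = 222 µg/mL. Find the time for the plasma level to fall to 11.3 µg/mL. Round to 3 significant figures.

k = ln 2 / 35.0 = 0.01980 h⁻¹
C(t) = C₀ e^(−kt)  ⇒  t = ln(C₀/C) / k
t = ln(222/11.3) / 0.01980 = 2.978 / 0.01980 ≈ 150 hours

150 hours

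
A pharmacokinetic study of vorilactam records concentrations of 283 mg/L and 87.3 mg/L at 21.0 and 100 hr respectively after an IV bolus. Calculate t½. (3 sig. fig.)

k = ln(C₁/C₂) / (t₂ − t₁) = ln(283/87.3) / (100 − 21.0)
  = 1.176 / 79.00 = 0.01489 hr⁻¹
t½ = ln 2 / k = ln 2 / 0.01489 ≈ 46.6 hours

46.6 hours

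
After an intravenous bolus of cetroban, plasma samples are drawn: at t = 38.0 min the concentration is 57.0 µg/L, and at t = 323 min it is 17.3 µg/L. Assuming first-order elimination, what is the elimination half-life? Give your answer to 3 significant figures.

k = ln(C₁/C₂) / (t₂ − t₁) = ln(57.0/17.3) / (323 − 38.0)
  = 1.192 / 285.0 = 0.004184 min⁻¹
t½ = ln 2 / k = ln 2 / 0.004184 ≈ 166 minutes

166 minutes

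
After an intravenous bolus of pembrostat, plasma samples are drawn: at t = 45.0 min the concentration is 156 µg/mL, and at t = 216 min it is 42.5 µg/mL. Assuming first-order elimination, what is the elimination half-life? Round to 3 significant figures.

k = ln(C₁/C₂) / (t₂ − t₁) = ln(156/42.5) / (216 − 45.0)
  = 1.300 / 171.0 = 0.007604 min⁻¹
t½ = ln 2 / k = ln 2 / 0.007604 ≈ 91.2 minutes

91.2 minutes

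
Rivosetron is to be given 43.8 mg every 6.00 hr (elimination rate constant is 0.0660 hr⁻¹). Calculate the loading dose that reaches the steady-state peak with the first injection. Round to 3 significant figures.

Accumulation ratio R = 1 / (1 − e^(−kτ)) = 1 / (1 − e^(−0.06600×6.00)) = 1 / (1 − 0.6730) = 3.058
Loading dose = maintenance dose × R = 43.8 × 3.058 ≈ 134 mg

134 mg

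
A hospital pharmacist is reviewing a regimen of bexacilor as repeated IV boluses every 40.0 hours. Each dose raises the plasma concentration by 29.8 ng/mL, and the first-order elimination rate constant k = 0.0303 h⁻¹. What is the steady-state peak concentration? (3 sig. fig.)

Fraction remaining after one interval: e^(−kτ) = e^(−0.03030 × 40.0) = 0.2976
R = 1 / (1 − 0.2976) = 1.424
Css,max = 29.8 × 1.424 ≈ 42.4 ng/mL

42.4 ng/mL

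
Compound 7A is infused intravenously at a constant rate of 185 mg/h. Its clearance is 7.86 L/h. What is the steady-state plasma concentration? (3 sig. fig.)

23.5 mg/L

Css = infusion rate / CL = 185 / 7.86 ≈ 23.5 mg/L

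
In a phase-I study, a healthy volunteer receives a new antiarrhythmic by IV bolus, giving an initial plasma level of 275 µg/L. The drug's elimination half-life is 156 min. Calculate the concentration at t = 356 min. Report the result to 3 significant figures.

k = ln 2 / 156 = 0.004443 min⁻¹
C(t) = C₀ e^(−kt) = 275 × e^(−0.004443 × 356) = 275 × e^(−1.582) = 275 × 0.2056 ≈ 56.5 µg/L

56.5 µg/L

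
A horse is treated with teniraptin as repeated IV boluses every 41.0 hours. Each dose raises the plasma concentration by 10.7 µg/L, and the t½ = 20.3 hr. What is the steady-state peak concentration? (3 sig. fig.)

k = ln 2 / 20.3 = 0.03415 hr⁻¹
Fraction remaining after one interval: e^(−kτ) = e^(−0.03415 × 41.0) = 0.2466
R = 1 / (1 − 0.2466) = 1.327
Css,max = 10.7 × 1.327 ≈ 14.2 µg/L

14.2 µg/L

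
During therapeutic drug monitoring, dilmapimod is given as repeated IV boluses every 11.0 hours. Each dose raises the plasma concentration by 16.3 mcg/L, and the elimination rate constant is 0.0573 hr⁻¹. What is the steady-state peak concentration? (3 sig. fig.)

34.9 mcg/L

Fraction remaining after one interval: e^(−kτ) = e^(−0.05730 × 11.0) = 0.5324
R = 1 / (1 − 0.5324) = 2.139
Css,max = 16.3 × 2.139 ≈ 34.9 mcg/L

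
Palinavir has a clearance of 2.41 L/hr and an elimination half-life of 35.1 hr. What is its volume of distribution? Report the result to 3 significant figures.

122 L

k = ln 2 / t½ = ln 2 / 35.1 = 0.01975 hr⁻¹
V = CL / k = 2.41 / 0.01975 ≈ 122 L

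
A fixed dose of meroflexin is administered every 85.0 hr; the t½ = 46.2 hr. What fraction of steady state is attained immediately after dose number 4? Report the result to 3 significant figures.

k = ln 2 / 46.2 = 0.01500 hr⁻¹
f_n = 1 − e^(−nkτ) = 1 − e^(−4 × 0.01500 × 85.0) = 1 − e^(−5.101) = 1 − 0.006090 ≈ 0.994

0.994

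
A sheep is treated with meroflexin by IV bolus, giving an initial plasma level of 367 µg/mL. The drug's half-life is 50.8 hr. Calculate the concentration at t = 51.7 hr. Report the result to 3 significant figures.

k = ln 2 / 50.8 = 0.01364 hr⁻¹
C(t) = C₀ e^(−kt) = 367 × e^(−0.01364 × 51.7) = 367 × e^(−0.7054) = 367 × 0.4939 ≈ 181 µg/mL

181 µg/mL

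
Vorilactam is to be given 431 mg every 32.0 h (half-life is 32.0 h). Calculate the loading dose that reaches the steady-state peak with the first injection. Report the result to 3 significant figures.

862 mg

k = ln 2 / 32.0 = 0.02166 h⁻¹
Accumulation ratio R = 1 / (1 − e^(−kτ)) = 1 / (1 − e^(−0.02166×32.0)) = 1 / (1 − 0.5000) = 2.000
Loading dose = maintenance dose × R = 431 × 2.000 ≈ 862 mg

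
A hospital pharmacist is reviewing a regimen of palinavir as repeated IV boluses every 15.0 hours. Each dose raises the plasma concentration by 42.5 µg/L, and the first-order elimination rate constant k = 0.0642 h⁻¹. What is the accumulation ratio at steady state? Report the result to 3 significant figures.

Fraction remaining after one interval: e^(−kτ) = e^(−0.06420 × 15.0) = 0.3817
R = 1 / (1 − 0.3817) = 1 / 0.6183 ≈ 1.62

1.62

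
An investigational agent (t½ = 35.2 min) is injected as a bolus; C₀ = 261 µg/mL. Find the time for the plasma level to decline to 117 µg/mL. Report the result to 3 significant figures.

k = ln 2 / 35.2 = 0.01969 min⁻¹
C(t) = C₀ e^(−kt)  ⇒  t = ln(C₀/C) / k
t = ln(261/117) / 0.01969 = 0.8023 / 0.01969 ≈ 40.7 minutes

40.7 minutes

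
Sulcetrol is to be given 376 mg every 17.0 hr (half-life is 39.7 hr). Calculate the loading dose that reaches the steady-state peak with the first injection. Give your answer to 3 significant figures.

k = ln 2 / 39.7 = 0.01746 hr⁻¹
Accumulation ratio R = 1 / (1 − e^(−kτ)) = 1 / (1 − e^(−0.01746×17.0)) = 1 / (1 − 0.7432) = 3.894
Loading dose = maintenance dose × R = 376 × 3.894 ≈ 1460 mg

1460 mg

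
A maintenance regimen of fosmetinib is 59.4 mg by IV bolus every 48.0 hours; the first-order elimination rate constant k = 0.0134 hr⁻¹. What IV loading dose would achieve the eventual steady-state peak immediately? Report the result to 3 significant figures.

125 mg

Accumulation ratio R = 1 / (1 − e^(−kτ)) = 1 / (1 − e^(−0.01340×48.0)) = 1 / (1 − 0.5256) = 2.108
Loading dose = maintenance dose × R = 59.4 × 2.108 ≈ 125 mg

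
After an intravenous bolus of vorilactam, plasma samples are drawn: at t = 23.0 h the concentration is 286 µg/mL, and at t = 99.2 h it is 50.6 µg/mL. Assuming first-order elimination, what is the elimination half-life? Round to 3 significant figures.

k = ln(C₁/C₂) / (t₂ − t₁) = ln(286/50.6) / (99.2 − 23.0)
  = 1.732 / 76.20 = 0.02273 h⁻¹
t½ = ln 2 / k = ln 2 / 0.02273 ≈ 30.5 hours

30.5 hours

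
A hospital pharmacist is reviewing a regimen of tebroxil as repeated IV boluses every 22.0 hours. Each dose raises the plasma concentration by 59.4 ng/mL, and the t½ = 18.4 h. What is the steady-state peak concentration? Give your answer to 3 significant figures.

105 ng/mL

k = ln 2 / 18.4 = 0.03767 h⁻¹
Fraction remaining after one interval: e^(−kτ) = e^(−0.03767 × 22.0) = 0.4366
R = 1 / (1 − 0.4366) = 1.775
Css,max = 59.4 × 1.775 ≈ 105 ng/mL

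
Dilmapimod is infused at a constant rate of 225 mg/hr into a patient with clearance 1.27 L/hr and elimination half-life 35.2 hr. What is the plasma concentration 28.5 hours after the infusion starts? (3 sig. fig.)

Css = rate / CL = 225 / 1.27 = 177.2 mg/L
k = ln 2 / 35.2 = 0.01969 hr⁻¹
C(t) = Css (1 − e^(−kt)) = 177.2 × (1 − e^(−0.5612)) = 177.2 × 0.4295 ≈ 76.1 mg/L

76.1 mg/L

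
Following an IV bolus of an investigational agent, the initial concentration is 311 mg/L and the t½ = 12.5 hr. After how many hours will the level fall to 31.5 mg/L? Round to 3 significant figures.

41.3 hours

k = ln 2 / 12.5 = 0.05545 hr⁻¹
C(t) = C₀ e^(−kt)  ⇒  t = ln(C₀/C) / k
t = ln(311/31.5) / 0.05545 = 2.290 / 0.05545 ≈ 41.3 hours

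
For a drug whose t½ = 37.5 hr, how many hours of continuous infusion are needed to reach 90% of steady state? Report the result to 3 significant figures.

125 hours

k = ln 2 / 37.5 = 0.01848 hr⁻¹
f = 1 − e^(−kt)  ⇒  t = −ln(1 − f) / k
t = −ln(1 − 0.9) / 0.01848 = 2.303 / 0.01848 ≈ 125 hours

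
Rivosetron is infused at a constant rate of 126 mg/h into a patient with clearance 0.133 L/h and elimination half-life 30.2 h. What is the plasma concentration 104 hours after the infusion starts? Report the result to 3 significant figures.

Css = rate / CL = 126 / 0.133 = 947.4 mg/L
k = ln 2 / 30.2 = 0.02295 h⁻¹
C(t) = Css (1 − e^(−kt)) = 947.4 × (1 − e^(−2.387)) = 947.4 × 0.9081 ≈ 860 mg/L

860 mg/L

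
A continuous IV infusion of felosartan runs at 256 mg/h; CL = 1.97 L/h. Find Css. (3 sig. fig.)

130 mg/L

Css = infusion rate / CL = 256 / 1.97 ≈ 130 mg/L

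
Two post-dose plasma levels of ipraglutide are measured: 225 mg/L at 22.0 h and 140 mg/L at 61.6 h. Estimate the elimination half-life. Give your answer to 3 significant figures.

k = ln(C₁/C₂) / (t₂ − t₁) = ln(225/140) / (61.6 − 22.0)
  = 0.4745 / 39.60 = 0.01198 h⁻¹
t½ = ln 2 / k = ln 2 / 0.01198 ≈ 57.9 hours

57.9 hours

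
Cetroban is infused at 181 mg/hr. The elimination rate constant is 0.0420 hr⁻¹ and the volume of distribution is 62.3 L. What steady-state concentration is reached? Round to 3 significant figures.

69.2 µg/mL

CL = k · V = 0.0420 × 62.3 = 2.617 L/hr
Css = rate / CL = 181 / 2.617 ≈ 69.2 µg/mL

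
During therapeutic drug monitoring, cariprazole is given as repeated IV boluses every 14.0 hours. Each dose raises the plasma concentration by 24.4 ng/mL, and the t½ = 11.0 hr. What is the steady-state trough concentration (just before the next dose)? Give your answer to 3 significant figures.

k = ln 2 / 11.0 = 0.06301 hr⁻¹
Fraction remaining after one interval: e^(−kτ) = e^(−0.06301 × 14.0) = 0.4139
R = 1 / (1 − 0.4139) = 1.706
Css,max = 24.4 × 1.706 = 41.63 ng/mL
Css,min = Css,max × e^(−kτ) = 41.63 × 0.4139 ≈ 17.2 ng/mL

17.2 ng/mL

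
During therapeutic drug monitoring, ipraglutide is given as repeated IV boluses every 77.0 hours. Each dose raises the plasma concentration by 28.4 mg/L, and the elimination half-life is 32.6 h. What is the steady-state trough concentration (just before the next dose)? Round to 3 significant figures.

k = ln 2 / 32.6 = 0.02126 h⁻¹
Fraction remaining after one interval: e^(−kτ) = e^(−0.02126 × 77.0) = 0.1945
R = 1 / (1 − 0.1945) = 1.242
Css,max = 28.4 × 1.242 = 35.26 mg/L
Css,min = Css,max × e^(−kτ) = 35.26 × 0.1945 ≈ 6.86 mg/L

6.86 mg/L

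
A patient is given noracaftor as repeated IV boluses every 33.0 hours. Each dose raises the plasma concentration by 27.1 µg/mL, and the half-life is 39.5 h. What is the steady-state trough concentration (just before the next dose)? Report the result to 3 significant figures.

34.5 µg/mL

k = ln 2 / 39.5 = 0.01755 h⁻¹
Fraction remaining after one interval: e^(−kτ) = e^(−0.01755 × 33.0) = 0.5604
R = 1 / (1 − 0.5604) = 2.275
Css,max = 27.1 × 2.275 = 61.65 µg/mL
Css,min = Css,max × e^(−kτ) = 61.65 × 0.5604 ≈ 34.5 µg/mL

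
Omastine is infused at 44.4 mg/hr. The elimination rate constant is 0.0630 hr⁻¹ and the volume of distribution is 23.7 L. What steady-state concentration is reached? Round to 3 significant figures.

CL = k · V = 0.0630 × 23.7 = 1.493 L/hr
Css = rate / CL = 44.4 / 1.493 ≈ 29.7 mg/L

29.7 mg/L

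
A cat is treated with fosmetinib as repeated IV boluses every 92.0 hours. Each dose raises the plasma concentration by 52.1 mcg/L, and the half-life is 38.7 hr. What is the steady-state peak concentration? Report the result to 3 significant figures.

64.5 mcg/L

k = ln 2 / 38.7 = 0.01791 hr⁻¹
Fraction remaining after one interval: e^(−kτ) = e^(−0.01791 × 92.0) = 0.1925
R = 1 / (1 − 0.1925) = 1.238
Css,max = 52.1 × 1.238 ≈ 64.5 mcg/L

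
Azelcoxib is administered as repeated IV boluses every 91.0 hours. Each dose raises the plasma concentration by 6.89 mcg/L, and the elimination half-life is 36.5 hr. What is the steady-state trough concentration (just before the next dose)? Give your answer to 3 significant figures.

k = ln 2 / 36.5 = 0.01899 hr⁻¹
Fraction remaining after one interval: e^(−kτ) = e^(−0.01899 × 91.0) = 0.1776
R = 1 / (1 − 0.1776) = 1.216
Css,max = 6.89 × 1.216 = 8.378 mcg/L
Css,min = Css,max × e^(−kτ) = 8.378 × 0.1776 ≈ 1.49 mcg/L

1.49 mcg/L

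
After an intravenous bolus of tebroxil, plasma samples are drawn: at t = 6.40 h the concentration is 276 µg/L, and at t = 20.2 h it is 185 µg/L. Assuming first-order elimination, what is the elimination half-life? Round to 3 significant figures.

23.9 hours

k = ln(C₁/C₂) / (t₂ − t₁) = ln(276/185) / (20.2 − 6.40)
  = 0.4000 / 13.80 = 0.02899 h⁻¹
t½ = ln 2 / k = ln 2 / 0.02899 ≈ 23.9 hours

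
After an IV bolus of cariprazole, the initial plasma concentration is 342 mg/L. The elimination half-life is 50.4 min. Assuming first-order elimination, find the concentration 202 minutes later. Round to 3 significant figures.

k = ln 2 / 50.4 = 0.01375 min⁻¹
202 min is 4.008 half-lives, so C = 342 × (1/2)^4.008 = 342 × 0.06216 ≈ 21.3 mg/L

21.3 mg/L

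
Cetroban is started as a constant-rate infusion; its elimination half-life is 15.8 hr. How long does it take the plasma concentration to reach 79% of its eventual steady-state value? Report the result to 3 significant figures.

35.6 hours

k = ln 2 / 15.8 = 0.04387 hr⁻¹
f = 1 − e^(−kt)  ⇒  t = −ln(1 − f) / k
t = −ln(1 − 0.79) / 0.04387 = 1.561 / 0.04387 ≈ 35.6 hours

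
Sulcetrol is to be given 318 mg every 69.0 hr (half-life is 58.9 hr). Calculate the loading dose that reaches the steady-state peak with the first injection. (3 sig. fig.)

572 mg

k = ln 2 / 58.9 = 0.01177 hr⁻¹
Accumulation ratio R = 1 / (1 − e^(−kτ)) = 1 / (1 − e^(−0.01177×69.0)) = 1 / (1 − 0.4440) = 1.798
Loading dose = maintenance dose × R = 318 × 1.798 ≈ 572 mg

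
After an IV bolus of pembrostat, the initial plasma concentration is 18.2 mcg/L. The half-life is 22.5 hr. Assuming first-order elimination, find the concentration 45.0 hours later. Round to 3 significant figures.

4.55 mcg/L

k = ln 2 / 22.5 = 0.03081 hr⁻¹
45.0 hr is 2.000 half-lives, so C = 18.2 × (1/2)^2.000 = 18.2 × 0.2500 ≈ 4.55 mcg/L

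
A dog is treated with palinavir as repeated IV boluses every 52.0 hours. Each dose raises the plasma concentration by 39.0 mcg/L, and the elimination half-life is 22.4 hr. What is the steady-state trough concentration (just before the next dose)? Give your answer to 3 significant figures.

9.75 mcg/L

k = ln 2 / 22.4 = 0.03094 hr⁻¹
Fraction remaining after one interval: e^(−kτ) = e^(−0.03094 × 52.0) = 0.2001
R = 1 / (1 − 0.2001) = 1.250
Css,max = 39.0 × 1.250 = 48.75 mcg/L
Css,min = Css,max × e^(−kτ) = 48.75 × 0.2001 ≈ 9.75 mcg/L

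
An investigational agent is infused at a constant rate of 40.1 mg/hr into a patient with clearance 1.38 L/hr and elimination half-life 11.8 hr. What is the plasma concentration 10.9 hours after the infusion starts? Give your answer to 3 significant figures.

Css = rate / CL = 40.1 / 1.38 = 29.06 mg/L
k = ln 2 / 11.8 = 0.05874 hr⁻¹
C(t) = Css (1 − e^(−kt)) = 29.06 × (1 − e^(−0.6403)) = 29.06 × 0.4729 ≈ 13.7 mg/L

13.7 mg/L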